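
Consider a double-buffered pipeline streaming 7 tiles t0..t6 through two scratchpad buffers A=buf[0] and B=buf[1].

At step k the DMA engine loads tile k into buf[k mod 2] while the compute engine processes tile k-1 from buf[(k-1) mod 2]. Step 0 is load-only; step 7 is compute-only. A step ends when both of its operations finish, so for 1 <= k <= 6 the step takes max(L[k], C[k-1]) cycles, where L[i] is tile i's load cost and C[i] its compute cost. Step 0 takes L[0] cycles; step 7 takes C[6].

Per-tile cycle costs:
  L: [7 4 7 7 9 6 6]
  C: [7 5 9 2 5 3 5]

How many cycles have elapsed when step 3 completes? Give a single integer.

end_cycle[3] = 30

step 0: L[0]=7 → dur=7, Σ=7 | A=load:t0 B=idle [load-only]
step 1: L[1]=4 C[0]=7 → dur=7, Σ=14 | A=compute:t0 B=load:t1 [compute-bound]
step 2: L[2]=7 C[1]=5 → dur=7, Σ=21 | A=load:t2 B=compute:t1 [load-bound]
step 3: L[3]=7 C[2]=9 → dur=9, Σ=30 | A=compute:t2 B=load:t3 [compute-bound]
step 4: L[4]=9 C[3]=2 → dur=9, Σ=39 | A=load:t4 B=compute:t3 [load-bound]
step 5: L[5]=6 C[4]=5 → dur=6, Σ=45 | A=compute:t4 B=load:t5 [load-bound]
step 6: L[6]=6 C[5]=3 → dur=6, Σ=51 | A=load:t6 B=compute:t5 [load-bound]
step 7: C[6]=5 → dur=5, Σ=56 | A=compute:t6 B=idle [compute-only]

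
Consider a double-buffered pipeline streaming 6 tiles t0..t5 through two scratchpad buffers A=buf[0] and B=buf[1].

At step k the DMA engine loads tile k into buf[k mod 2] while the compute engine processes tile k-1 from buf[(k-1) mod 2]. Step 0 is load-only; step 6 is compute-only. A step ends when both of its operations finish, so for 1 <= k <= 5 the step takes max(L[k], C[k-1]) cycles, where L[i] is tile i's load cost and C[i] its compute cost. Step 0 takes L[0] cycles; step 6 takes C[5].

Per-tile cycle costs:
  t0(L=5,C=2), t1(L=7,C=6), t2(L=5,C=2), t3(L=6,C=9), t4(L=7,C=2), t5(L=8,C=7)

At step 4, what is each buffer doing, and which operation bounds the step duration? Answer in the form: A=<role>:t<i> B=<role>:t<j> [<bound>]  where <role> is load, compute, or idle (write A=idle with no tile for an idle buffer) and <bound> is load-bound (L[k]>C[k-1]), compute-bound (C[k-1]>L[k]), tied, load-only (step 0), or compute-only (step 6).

[0] DMA t0→A (5c) ∥ CU idle ⇒ 5c, clock 5
[1] DMA t1→B (7c) ∥ CU A:t0 (2c) ⇒ 7c, clock 12
[2] DMA t2→A (5c) ∥ CU B:t1 (6c) ⇒ 6c, clock 18
[3] DMA t3→B (6c) ∥ CU A:t2 (2c) ⇒ 6c, clock 24
[4] DMA t4→A (7c) ∥ CU B:t3 (9c) ⇒ 9c, clock 33
[5] DMA t5→B (8c) ∥ CU A:t4 (2c) ⇒ 8c, clock 41
[6] DMA idle ∥ CU B:t5 (7c) ⇒ 7c, clock 48

step 4: A=load:t4 B=compute:t3 [compute-bound]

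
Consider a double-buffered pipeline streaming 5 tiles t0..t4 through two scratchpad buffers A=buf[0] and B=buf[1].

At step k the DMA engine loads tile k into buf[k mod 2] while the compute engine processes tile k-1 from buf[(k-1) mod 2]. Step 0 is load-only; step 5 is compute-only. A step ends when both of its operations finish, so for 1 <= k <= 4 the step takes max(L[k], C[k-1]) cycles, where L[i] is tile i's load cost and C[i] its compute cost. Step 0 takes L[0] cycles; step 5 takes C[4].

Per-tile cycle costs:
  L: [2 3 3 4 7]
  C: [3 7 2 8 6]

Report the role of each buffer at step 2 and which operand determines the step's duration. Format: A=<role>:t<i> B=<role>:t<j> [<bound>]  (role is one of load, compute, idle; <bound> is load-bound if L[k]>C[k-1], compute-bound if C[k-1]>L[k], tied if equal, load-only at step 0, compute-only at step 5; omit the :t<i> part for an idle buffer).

step 2: A=load:t2 B=compute:t1 [compute-bound]

step 0: L[0]=2 → dur=2, Σ=2 | A=load:t0 B=idle [load-only]
step 1: L[1]=3 C[0]=3 → dur=3, Σ=5 | A=compute:t0 B=load:t1 [tied]
step 2: L[2]=3 C[1]=7 → dur=7, Σ=12 | A=load:t2 B=compute:t1 [compute-bound]
step 3: L[3]=4 C[2]=2 → dur=4, Σ=16 | A=compute:t2 B=load:t3 [load-bound]
step 4: L[4]=7 C[3]=8 → dur=8, Σ=24 | A=load:t4 B=compute:t3 [compute-bound]
step 5: C[4]=6 → dur=6, Σ=30 | A=compute:t4 B=idle [compute-only]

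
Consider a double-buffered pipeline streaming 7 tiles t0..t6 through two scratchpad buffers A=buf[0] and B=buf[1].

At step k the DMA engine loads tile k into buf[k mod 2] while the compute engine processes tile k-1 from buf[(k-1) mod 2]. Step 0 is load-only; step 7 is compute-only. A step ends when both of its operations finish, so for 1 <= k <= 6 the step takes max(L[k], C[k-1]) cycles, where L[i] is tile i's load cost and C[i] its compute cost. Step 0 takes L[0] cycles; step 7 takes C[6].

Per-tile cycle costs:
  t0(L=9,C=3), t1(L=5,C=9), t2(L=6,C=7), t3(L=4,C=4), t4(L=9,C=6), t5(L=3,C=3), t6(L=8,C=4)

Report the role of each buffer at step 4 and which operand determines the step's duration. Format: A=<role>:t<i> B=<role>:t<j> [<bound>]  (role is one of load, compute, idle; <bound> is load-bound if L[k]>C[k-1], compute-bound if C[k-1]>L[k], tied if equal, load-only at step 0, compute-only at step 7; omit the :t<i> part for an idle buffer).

step 0: L[0]=9 → dur=9, Σ=9 | A=load:t0 B=idle [load-only]
step 1: L[1]=5 C[0]=3 → dur=5, Σ=14 | A=compute:t0 B=load:t1 [load-bound]
step 2: L[2]=6 C[1]=9 → dur=9, Σ=23 | A=load:t2 B=compute:t1 [compute-bound]
step 3: L[3]=4 C[2]=7 → dur=7, Σ=30 | A=compute:t2 B=load:t3 [compute-bound]
step 4: L[4]=9 C[3]=4 → dur=9, Σ=39 | A=load:t4 B=compute:t3 [load-bound]
step 5: L[5]=3 C[4]=6 → dur=6, Σ=45 | A=compute:t4 B=load:t5 [compute-bound]
step 6: L[6]=8 C[5]=3 → dur=8, Σ=53 | A=load:t6 B=compute:t5 [load-bound]
step 7: C[6]=4 → dur=4, Σ=57 | A=compute:t6 B=idle [compute-only]

step 4: A=load:t4 B=compute:t3 [load-bound]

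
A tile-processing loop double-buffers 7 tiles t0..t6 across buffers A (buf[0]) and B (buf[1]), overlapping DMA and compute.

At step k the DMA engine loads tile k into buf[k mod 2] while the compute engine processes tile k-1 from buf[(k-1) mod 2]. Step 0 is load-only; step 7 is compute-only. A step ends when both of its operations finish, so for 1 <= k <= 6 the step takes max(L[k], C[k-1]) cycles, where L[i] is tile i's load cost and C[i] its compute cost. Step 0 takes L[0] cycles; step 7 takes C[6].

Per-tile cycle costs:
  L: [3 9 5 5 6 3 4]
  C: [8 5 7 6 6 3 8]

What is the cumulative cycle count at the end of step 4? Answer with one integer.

end_cycle[4] = 30

step 0: L[0]=3 → dur=3, Σ=3 | A=load:t0 B=idle [load-only]
step 1: L[1]=9 C[0]=8 → dur=9, Σ=12 | A=compute:t0 B=load:t1 [load-bound]
step 2: L[2]=5 C[1]=5 → dur=5, Σ=17 | A=load:t2 B=compute:t1 [tied]
step 3: L[3]=5 C[2]=7 → dur=7, Σ=24 | A=compute:t2 B=load:t3 [compute-bound]
step 4: L[4]=6 C[3]=6 → dur=6, Σ=30 | A=load:t4 B=compute:t3 [tied]
step 5: L[5]=3 C[4]=6 → dur=6, Σ=36 | A=compute:t4 B=load:t5 [compute-bound]
step 6: L[6]=4 C[5]=3 → dur=4, Σ=40 | A=load:t6 B=compute:t5 [load-bound]
step 7: C[6]=8 → dur=8, Σ=48 | A=compute:t6 B=idle [compute-only]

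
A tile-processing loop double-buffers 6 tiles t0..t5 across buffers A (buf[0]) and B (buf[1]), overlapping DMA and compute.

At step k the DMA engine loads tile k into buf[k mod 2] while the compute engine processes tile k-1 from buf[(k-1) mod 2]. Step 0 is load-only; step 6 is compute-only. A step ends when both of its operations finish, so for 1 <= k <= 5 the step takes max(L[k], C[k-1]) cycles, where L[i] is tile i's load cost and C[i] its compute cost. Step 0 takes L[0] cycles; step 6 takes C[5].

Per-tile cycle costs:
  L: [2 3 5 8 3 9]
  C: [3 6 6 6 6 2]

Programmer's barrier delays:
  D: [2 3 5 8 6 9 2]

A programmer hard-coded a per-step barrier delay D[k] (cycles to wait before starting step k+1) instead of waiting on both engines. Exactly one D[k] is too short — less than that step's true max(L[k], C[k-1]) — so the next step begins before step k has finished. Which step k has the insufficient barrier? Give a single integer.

hazard at step 2

step 0: need L[0]=2 = 2; D[0]=2 ok
step 1: need max(L[1]=3,C[0]=3) = 3; D[1]=3 ok
step 2: need max(L[2]=5,C[1]=6) = 6; D[2]=5 SHORT
step 3: need max(L[3]=8,C[2]=6) = 8; D[3]=8 ok
step 4: need max(L[4]=3,C[3]=6) = 6; D[4]=6 ok
step 5: need max(L[5]=9,C[4]=6) = 9; D[5]=9 ok
step 6: need C[5]=2 = 2; D[6]=2 ok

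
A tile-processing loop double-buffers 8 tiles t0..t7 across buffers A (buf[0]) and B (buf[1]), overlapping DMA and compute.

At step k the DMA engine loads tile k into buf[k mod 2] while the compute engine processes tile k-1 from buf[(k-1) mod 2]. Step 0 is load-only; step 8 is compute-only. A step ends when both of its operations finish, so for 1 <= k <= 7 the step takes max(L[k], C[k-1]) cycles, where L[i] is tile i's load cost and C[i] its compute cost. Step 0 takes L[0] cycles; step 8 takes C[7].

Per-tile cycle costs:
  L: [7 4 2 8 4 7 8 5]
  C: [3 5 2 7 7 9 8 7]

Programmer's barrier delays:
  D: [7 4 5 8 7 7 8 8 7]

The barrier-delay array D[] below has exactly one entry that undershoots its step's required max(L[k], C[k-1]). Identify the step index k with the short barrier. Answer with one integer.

hazard at step 6

step 0: need L[0]=7 = 7; D[0]=7 ok
step 1: need max(L[1]=4,C[0]=3) = 4; D[1]=4 ok
step 2: need max(L[2]=2,C[1]=5) = 5; D[2]=5 ok
step 3: need max(L[3]=8,C[2]=2) = 8; D[3]=8 ok
step 4: need max(L[4]=4,C[3]=7) = 7; D[4]=7 ok
step 5: need max(L[5]=7,C[4]=7) = 7; D[5]=7 ok
step 6: need max(L[6]=8,C[5]=9) = 9; D[6]=8 SHORT
step 7: need max(L[7]=5,C[6]=8) = 8; D[7]=8 ok
step 8: need C[7]=7 = 7; D[8]=7 ok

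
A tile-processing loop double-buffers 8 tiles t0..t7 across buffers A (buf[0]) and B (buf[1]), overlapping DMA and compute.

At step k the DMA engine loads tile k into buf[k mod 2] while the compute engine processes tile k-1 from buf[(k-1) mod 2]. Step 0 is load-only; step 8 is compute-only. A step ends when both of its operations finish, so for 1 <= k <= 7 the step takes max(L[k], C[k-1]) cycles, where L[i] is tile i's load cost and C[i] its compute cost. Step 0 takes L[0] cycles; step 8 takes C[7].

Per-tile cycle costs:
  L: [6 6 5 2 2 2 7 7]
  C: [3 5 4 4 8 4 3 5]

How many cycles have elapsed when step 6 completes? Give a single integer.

end_cycle[6] = 40

k=0 load=t0/6c comp=- wait=6 total=6
k=1 load=t1/6c comp=t0/3c wait=6 total=12
k=2 load=t2/5c comp=t1/5c wait=5 total=17
k=3 load=t3/2c comp=t2/4c wait=4 total=21
k=4 load=t4/2c comp=t3/4c wait=4 total=25
k=5 load=t5/2c comp=t4/8c wait=8 total=33
k=6 load=t6/7c comp=t5/4c wait=7 total=40
k=7 load=t7/7c comp=t6/3c wait=7 total=47
k=8 load=- comp=t7/5c wait=5 total=52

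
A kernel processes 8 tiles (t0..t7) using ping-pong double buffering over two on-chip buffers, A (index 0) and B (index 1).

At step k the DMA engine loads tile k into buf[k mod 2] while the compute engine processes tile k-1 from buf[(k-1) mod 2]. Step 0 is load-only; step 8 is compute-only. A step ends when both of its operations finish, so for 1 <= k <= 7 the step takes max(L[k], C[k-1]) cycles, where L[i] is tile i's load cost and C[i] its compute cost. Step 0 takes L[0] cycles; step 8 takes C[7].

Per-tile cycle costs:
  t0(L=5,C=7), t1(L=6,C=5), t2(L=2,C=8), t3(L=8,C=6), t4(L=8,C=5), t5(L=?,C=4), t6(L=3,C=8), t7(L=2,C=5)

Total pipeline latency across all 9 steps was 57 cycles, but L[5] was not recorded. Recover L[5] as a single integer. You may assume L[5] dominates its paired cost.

L[5] = 7

step 0 = dur = L[0]=5 = 5
step 1 = dur = max(L[1]=6, C[0]=7) = 7
step 2 = dur = max(L[2]=2, C[1]=5) = 5
step 3 = dur = max(L[3]=8, C[2]=8) = 8
step 4 = dur = max(L[4]=8, C[3]=6) = 8
step 5 = dur = max(L[5]=?, C[4]=5) = L[5]  (unknown; binding)
step 6 = dur = max(L[6]=3, C[5]=4) = 4
step 7 = dur = max(L[7]=2, C[6]=8) = 8
step 8 = dur = C[7]=5 = 5
sum of known step durations = 50
dur[5] = total - known = 57 - 50 = 7
L[5] is the binding max in step 5, so L[5] = dur[5] = 7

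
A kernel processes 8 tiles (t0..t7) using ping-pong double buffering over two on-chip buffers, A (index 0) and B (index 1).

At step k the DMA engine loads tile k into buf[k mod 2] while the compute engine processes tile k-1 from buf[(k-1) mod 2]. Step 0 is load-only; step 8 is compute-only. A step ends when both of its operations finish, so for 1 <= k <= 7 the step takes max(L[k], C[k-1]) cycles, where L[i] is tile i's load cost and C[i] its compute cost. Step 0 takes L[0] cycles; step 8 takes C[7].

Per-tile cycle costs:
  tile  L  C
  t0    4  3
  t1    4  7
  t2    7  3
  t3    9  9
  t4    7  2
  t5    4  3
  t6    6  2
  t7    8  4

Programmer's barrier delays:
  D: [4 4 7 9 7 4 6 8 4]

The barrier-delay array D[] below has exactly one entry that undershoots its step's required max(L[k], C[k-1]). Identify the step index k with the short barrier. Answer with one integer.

hazard at step 4

k=0 barrier L[0]=4→4c, D[0]=4 ok
k=1 barrier max(L[1]=4,C[0]=3)→4c, D[1]=4 ok
k=2 barrier max(L[2]=7,C[1]=7)→7c, D[2]=7 ok
k=3 barrier max(L[3]=9,C[2]=3)→9c, D[3]=9 ok
k=4 barrier max(L[4]=7,C[3]=9)→9c, D[4]=7 SHORT
k=5 barrier max(L[5]=4,C[4]=2)→4c, D[5]=4 ok
k=6 barrier max(L[6]=6,C[5]=3)→6c, D[6]=6 ok
k=7 barrier max(L[7]=8,C[6]=2)→8c, D[7]=8 ok
k=8 barrier C[7]=4→4c, D[8]=4 ok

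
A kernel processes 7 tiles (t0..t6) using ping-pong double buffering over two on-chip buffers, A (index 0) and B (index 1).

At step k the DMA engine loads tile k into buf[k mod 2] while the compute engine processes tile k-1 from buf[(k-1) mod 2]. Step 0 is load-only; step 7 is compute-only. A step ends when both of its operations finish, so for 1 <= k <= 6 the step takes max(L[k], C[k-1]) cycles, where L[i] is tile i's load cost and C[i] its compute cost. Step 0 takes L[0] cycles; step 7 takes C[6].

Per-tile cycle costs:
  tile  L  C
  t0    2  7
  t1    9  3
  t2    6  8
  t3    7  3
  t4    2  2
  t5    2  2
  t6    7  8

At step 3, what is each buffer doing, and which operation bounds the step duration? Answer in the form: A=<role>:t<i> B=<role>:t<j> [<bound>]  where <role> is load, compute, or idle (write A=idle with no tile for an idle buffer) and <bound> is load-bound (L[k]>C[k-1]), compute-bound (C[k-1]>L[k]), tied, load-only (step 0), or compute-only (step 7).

step 3: A=compute:t2 B=load:t3 [compute-bound]

k=0 load=t0/2c comp=- wait=2 total=2
k=1 load=t1/9c comp=t0/7c wait=9 total=11
k=2 load=t2/6c comp=t1/3c wait=6 total=17
k=3 load=t3/7c comp=t2/8c wait=8 total=25
k=4 load=t4/2c comp=t3/3c wait=3 total=28
k=5 load=t5/2c comp=t4/2c wait=2 total=30
k=6 load=t6/7c comp=t5/2c wait=7 total=37
k=7 load=- comp=t6/8c wait=8 total=45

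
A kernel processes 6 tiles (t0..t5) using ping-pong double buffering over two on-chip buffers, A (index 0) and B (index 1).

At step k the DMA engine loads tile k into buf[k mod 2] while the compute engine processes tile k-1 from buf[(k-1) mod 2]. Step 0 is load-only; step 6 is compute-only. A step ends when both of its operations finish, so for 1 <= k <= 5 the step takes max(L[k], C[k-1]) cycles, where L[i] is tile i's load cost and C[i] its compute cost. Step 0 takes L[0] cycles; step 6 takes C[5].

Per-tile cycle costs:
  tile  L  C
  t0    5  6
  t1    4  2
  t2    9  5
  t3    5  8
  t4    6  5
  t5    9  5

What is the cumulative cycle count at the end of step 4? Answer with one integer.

[0] DMA t0→A (5c) ∥ CU idle ⇒ 5c, clock 5
[1] DMA t1→B (4c) ∥ CU A:t0 (6c) ⇒ 6c, clock 11
[2] DMA t2→A (9c) ∥ CU B:t1 (2c) ⇒ 9c, clock 20
[3] DMA t3→B (5c) ∥ CU A:t2 (5c) ⇒ 5c, clock 25
[4] DMA t4→A (6c) ∥ CU B:t3 (8c) ⇒ 8c, clock 33
[5] DMA t5→B (9c) ∥ CU A:t4 (5c) ⇒ 9c, clock 42
[6] DMA idle ∥ CU B:t5 (5c) ⇒ 5c, clock 47

end_cycle[4] = 33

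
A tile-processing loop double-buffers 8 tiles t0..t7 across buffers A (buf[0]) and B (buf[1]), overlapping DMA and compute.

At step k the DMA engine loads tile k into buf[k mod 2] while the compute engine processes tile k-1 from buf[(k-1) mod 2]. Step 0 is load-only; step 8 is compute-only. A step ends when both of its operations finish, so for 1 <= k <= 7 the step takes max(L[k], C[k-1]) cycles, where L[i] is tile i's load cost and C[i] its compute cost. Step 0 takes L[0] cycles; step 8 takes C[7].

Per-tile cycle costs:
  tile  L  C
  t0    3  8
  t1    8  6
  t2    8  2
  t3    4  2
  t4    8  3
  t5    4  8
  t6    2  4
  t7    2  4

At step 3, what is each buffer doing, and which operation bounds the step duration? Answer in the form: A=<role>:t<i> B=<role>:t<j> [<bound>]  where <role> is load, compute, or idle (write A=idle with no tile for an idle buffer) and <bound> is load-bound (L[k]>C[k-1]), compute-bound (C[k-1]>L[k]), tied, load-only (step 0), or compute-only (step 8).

k=0 load=t0/3c comp=- wait=3 total=3
k=1 load=t1/8c comp=t0/8c wait=8 total=11
k=2 load=t2/8c comp=t1/6c wait=8 total=19
k=3 load=t3/4c comp=t2/2c wait=4 total=23
k=4 load=t4/8c comp=t3/2c wait=8 total=31
k=5 load=t5/4c comp=t4/3c wait=4 total=35
k=6 load=t6/2c comp=t5/8c wait=8 total=43
k=7 load=t7/2c comp=t6/4c wait=4 total=47
k=8 load=- comp=t7/4c wait=4 total=51

step 3: A=compute:t2 B=load:t3 [load-bound]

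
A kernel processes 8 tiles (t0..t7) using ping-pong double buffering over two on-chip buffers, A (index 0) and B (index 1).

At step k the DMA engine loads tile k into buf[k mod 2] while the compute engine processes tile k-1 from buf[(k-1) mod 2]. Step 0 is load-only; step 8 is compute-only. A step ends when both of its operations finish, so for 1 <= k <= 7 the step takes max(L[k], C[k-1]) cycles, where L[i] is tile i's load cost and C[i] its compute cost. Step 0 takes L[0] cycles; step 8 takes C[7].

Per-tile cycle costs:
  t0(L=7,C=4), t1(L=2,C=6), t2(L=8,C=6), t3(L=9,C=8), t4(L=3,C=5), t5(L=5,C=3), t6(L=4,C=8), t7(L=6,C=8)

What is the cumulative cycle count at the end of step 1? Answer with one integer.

end_cycle[1] = 11

[0] DMA t0→A (7c) ∥ CU idle ⇒ 7c, clock 7
[1] DMA t1→B (2c) ∥ CU A:t0 (4c) ⇒ 4c, clock 11
[2] DMA t2→A (8c) ∥ CU B:t1 (6c) ⇒ 8c, clock 19
[3] DMA t3→B (9c) ∥ CU A:t2 (6c) ⇒ 9c, clock 28
[4] DMA t4→A (3c) ∥ CU B:t3 (8c) ⇒ 8c, clock 36
[5] DMA t5→B (5c) ∥ CU A:t4 (5c) ⇒ 5c, clock 41
[6] DMA t6→A (4c) ∥ CU B:t5 (3c) ⇒ 4c, clock 45
[7] DMA t7→B (6c) ∥ CU A:t6 (8c) ⇒ 8c, clock 53
[8] DMA idle ∥ CU B:t7 (8c) ⇒ 8c, clock 61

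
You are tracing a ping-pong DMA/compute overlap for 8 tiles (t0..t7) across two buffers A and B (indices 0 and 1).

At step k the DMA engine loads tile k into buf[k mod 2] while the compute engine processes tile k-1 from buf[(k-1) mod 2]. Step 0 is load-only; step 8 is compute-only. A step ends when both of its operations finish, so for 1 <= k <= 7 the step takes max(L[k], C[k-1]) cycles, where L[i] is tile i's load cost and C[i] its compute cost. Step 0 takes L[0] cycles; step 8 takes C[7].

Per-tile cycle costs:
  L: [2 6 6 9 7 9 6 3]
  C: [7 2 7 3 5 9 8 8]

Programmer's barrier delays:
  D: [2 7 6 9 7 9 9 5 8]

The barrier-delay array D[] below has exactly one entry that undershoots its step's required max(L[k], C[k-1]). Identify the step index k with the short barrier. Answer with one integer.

[0] required=L[0]=2=2 vs D=2 ok
[1] required=max(L[1]=6,C[0]=7)=7 vs D=7 ok
[2] required=max(L[2]=6,C[1]=2)=6 vs D=6 ok
[3] required=max(L[3]=9,C[2]=7)=9 vs D=9 ok
[4] required=max(L[4]=7,C[3]=3)=7 vs D=7 ok
[5] required=max(L[5]=9,C[4]=5)=9 vs D=9 ok
[6] required=max(L[6]=6,C[5]=9)=9 vs D=9 ok
[7] required=max(L[7]=3,C[6]=8)=8 vs D=5 SHORT
[8] required=C[7]=8=8 vs D=8 ok

hazard at step 7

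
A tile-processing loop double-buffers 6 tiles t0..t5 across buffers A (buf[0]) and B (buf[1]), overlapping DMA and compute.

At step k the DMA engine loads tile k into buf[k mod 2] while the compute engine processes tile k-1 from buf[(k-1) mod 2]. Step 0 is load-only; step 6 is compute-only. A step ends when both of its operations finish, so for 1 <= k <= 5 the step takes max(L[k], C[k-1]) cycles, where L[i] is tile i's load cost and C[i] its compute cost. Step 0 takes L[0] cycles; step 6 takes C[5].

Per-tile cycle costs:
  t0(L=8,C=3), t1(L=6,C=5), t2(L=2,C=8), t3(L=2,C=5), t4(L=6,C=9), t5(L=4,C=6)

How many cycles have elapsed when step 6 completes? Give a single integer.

[0] DMA t0→A (8c) ∥ CU idle ⇒ 8c, clock 8
[1] DMA t1→B (6c) ∥ CU A:t0 (3c) ⇒ 6c, clock 14
[2] DMA t2→A (2c) ∥ CU B:t1 (5c) ⇒ 5c, clock 19
[3] DMA t3→B (2c) ∥ CU A:t2 (8c) ⇒ 8c, clock 27
[4] DMA t4→A (6c) ∥ CU B:t3 (5c) ⇒ 6c, clock 33
[5] DMA t5→B (4c) ∥ CU A:t4 (9c) ⇒ 9c, clock 42
[6] DMA idle ∥ CU B:t5 (6c) ⇒ 6c, clock 48

end_cycle[6] = 48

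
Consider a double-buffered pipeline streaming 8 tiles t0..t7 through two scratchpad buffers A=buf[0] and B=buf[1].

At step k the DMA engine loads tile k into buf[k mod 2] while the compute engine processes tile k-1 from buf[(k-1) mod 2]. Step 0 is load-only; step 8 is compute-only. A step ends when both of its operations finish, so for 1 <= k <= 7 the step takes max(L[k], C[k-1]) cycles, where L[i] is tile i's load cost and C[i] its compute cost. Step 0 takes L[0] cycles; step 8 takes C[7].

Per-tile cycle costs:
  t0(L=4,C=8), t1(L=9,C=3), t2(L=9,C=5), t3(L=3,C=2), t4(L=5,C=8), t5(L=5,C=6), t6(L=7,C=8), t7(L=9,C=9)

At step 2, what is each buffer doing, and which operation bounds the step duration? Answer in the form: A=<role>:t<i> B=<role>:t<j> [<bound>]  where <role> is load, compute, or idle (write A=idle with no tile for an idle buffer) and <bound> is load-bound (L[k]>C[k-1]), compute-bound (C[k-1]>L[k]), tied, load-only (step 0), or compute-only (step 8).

step 2: A=load:t2 B=compute:t1 [load-bound]

k=0 load=t0/4c comp=- wait=4 total=4
k=1 load=t1/9c comp=t0/8c wait=9 total=13
k=2 load=t2/9c comp=t1/3c wait=9 total=22
k=3 load=t3/3c comp=t2/5c wait=5 total=27
k=4 load=t4/5c comp=t3/2c wait=5 total=32
k=5 load=t5/5c comp=t4/8c wait=8 total=40
k=6 load=t6/7c comp=t5/6c wait=7 total=47
k=7 load=t7/9c comp=t6/8c wait=9 total=56
k=8 load=- comp=t7/9c wait=9 total=65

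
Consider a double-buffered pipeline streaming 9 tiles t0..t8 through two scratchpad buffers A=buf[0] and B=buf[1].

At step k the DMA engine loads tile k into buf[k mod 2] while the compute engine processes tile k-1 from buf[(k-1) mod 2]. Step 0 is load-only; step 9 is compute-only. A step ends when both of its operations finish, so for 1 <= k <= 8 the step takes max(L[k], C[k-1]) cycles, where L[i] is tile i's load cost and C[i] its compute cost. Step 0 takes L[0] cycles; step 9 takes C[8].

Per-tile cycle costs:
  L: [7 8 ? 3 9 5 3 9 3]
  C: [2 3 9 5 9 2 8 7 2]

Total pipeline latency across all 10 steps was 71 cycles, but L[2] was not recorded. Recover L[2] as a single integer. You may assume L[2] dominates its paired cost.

step 0 | dur = L[0]=7 = 7
step 1 | dur = max(L[1]=8, C[0]=2) = 8
step 2 | dur = max(L[2]=?, C[1]=3) = L[2]  (unknown; binding)
step 3 | dur = max(L[3]=3, C[2]=9) = 9
step 4 | dur = max(L[4]=9, C[3]=5) = 9
step 5 | dur = max(L[5]=5, C[4]=9) = 9
step 6 | dur = max(L[6]=3, C[5]=2) = 3
step 7 | dur = max(L[7]=9, C[6]=8) = 9
step 8 | dur = max(L[8]=3, C[7]=7) = 7
step 9 | dur = C[8]=2 = 2
sum of known step durations = 63
dur[2] = total - known = 71 - 63 = 8
L[2] is the binding max in step 2, so L[2] = dur[2] = 8

L[2] = 8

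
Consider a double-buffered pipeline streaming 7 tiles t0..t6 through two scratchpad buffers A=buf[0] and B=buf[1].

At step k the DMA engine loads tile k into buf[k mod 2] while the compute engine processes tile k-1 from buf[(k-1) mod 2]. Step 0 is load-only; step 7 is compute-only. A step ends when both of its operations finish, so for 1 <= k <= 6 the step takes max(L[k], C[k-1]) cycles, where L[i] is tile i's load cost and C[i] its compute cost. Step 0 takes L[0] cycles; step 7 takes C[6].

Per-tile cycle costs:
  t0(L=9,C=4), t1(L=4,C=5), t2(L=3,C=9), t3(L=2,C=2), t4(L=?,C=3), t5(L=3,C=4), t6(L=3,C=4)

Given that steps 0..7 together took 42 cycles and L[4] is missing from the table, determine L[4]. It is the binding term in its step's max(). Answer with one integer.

L[4] = 4

step 0: dur = L[0]=9 = 9
step 1: dur = max(L[1]=4, C[0]=4) = 4
step 2: dur = max(L[2]=3, C[1]=5) = 5
step 3: dur = max(L[3]=2, C[2]=9) = 9
step 4: dur = max(L[4]=?, C[3]=2) = L[4]  (unknown; binding)
step 5: dur = max(L[5]=3, C[4]=3) = 3
step 6: dur = max(L[6]=3, C[5]=4) = 4
step 7: dur = C[6]=4 = 4
sum of known step durations = 38
dur[4] = total - known = 42 - 38 = 4
L[4] is the binding max in step 4, so L[4] = dur[4] = 4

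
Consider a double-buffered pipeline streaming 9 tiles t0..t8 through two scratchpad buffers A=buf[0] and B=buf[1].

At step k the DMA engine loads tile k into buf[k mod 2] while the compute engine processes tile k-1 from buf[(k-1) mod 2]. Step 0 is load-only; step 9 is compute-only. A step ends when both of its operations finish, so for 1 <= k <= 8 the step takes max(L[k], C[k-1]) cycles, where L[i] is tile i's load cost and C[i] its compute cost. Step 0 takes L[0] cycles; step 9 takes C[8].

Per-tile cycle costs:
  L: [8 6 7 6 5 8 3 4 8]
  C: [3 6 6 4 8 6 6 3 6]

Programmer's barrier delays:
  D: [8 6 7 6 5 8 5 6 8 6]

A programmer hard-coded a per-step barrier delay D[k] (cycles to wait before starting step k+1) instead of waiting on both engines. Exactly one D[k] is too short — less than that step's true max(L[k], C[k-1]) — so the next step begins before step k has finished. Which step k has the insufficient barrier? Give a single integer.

hazard at step 6

[0] required=L[0]=8=8 vs D=8 ok
[1] required=max(L[1]=6,C[0]=3)=6 vs D=6 ok
[2] required=max(L[2]=7,C[1]=6)=7 vs D=7 ok
[3] required=max(L[3]=6,C[2]=6)=6 vs D=6 ok
[4] required=max(L[4]=5,C[3]=4)=5 vs D=5 ok
[5] required=max(L[5]=8,C[4]=8)=8 vs D=8 ok
[6] required=max(L[6]=3,C[5]=6)=6 vs D=5 SHORT
[7] required=max(L[7]=4,C[6]=6)=6 vs D=6 ok
[8] required=max(L[8]=8,C[7]=3)=8 vs D=8 ok
[9] required=C[8]=6=6 vs D=6 ok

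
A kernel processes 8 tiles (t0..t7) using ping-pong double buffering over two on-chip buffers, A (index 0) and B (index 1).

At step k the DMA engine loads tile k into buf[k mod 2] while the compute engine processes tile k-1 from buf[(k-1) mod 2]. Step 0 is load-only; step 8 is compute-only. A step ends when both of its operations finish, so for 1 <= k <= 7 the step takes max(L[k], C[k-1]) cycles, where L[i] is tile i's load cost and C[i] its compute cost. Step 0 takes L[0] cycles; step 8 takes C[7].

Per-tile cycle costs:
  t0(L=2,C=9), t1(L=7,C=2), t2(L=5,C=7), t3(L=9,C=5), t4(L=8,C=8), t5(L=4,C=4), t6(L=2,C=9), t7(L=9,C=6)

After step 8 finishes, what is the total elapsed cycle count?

step 0: L[0]=2 → dur=2, Σ=2 | A=load:t0 B=idle [load-only]
step 1: L[1]=7 C[0]=9 → dur=9, Σ=11 | A=compute:t0 B=load:t1 [compute-bound]
step 2: L[2]=5 C[1]=2 → dur=5, Σ=16 | A=load:t2 B=compute:t1 [load-bound]
step 3: L[3]=9 C[2]=7 → dur=9, Σ=25 | A=compute:t2 B=load:t3 [load-bound]
step 4: L[4]=8 C[3]=5 → dur=8, Σ=33 | A=load:t4 B=compute:t3 [load-bound]
step 5: L[5]=4 C[4]=8 → dur=8, Σ=41 | A=compute:t4 B=load:t5 [compute-bound]
step 6: L[6]=2 C[5]=4 → dur=4, Σ=45 | A=load:t6 B=compute:t5 [compute-bound]
step 7: L[7]=9 C[6]=9 → dur=9, Σ=54 | A=compute:t6 B=load:t7 [tied]
step 8: C[7]=6 → dur=6, Σ=60 | A=idle B=compute:t7 [compute-only]

end_cycle[8] = 60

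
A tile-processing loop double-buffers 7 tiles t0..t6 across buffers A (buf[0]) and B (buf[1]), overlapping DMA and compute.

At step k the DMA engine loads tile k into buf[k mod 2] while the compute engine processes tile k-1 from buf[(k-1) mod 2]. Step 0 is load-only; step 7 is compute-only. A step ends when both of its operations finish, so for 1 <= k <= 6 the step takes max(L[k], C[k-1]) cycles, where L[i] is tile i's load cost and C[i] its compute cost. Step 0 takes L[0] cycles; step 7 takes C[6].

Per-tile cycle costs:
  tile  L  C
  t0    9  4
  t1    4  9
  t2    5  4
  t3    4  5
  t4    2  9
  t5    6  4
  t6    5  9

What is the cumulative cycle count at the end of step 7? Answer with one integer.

end_cycle[7] = 54

step 0: L[0]=9 → dur=9, Σ=9 | A=load:t0 B=idle [load-only]
step 1: L[1]=4 C[0]=4 → dur=4, Σ=13 | A=compute:t0 B=load:t1 [tied]
step 2: L[2]=5 C[1]=9 → dur=9, Σ=22 | A=load:t2 B=compute:t1 [compute-bound]
step 3: L[3]=4 C[2]=4 → dur=4, Σ=26 | A=compute:t2 B=load:t3 [tied]
step 4: L[4]=2 C[3]=5 → dur=5, Σ=31 | A=load:t4 B=compute:t3 [compute-bound]
step 5: L[5]=6 C[4]=9 → dur=9, Σ=40 | A=compute:t4 B=load:t5 [compute-bound]
step 6: L[6]=5 C[5]=4 → dur=5, Σ=45 | A=load:t6 B=compute:t5 [load-bound]
step 7: C[6]=9 → dur=9, Σ=54 | A=compute:t6 B=idle [compute-only]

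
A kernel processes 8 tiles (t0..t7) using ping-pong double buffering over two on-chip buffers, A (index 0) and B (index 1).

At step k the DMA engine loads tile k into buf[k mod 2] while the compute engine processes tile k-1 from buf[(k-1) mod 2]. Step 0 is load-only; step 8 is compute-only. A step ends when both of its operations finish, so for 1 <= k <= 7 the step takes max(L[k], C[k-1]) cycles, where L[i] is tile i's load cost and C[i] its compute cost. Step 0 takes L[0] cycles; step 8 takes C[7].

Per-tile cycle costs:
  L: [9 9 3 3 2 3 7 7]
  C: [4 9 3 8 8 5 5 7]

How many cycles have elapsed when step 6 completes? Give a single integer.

end_cycle[6] = 53

  0. 9=9c; end=9; A:t0 B:-
  1. max(9,4)=9c; end=18; A:t0 B:t1
  2. max(3,9)=9c; end=27; A:t2 B:t1
  3. max(3,3)=3c; end=30; A:t2 B:t3
  4. max(2,8)=8c; end=38; A:t4 B:t3
  5. max(3,8)=8c; end=46; A:t4 B:t5
  6. max(7,5)=7c; end=53; A:t6 B:t5
  7. max(7,5)=7c; end=60; A:t6 B:t7
  8. 7=7c; end=67; A:t6 B:t7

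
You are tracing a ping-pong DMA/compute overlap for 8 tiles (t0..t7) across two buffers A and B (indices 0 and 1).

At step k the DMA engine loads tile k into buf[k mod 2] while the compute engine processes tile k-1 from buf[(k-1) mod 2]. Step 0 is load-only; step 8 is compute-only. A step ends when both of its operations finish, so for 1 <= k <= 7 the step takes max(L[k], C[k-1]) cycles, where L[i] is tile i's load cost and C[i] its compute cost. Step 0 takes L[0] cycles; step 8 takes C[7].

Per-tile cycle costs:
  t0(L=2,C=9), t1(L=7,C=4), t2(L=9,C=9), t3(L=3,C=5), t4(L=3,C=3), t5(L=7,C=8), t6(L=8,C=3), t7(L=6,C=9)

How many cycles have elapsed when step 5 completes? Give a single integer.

[0] DMA t0→A (2c) ∥ CU idle ⇒ 2c, clock 2
[1] DMA t1→B (7c) ∥ CU A:t0 (9c) ⇒ 9c, clock 11
[2] DMA t2→A (9c) ∥ CU B:t1 (4c) ⇒ 9c, clock 20
[3] DMA t3→B (3c) ∥ CU A:t2 (9c) ⇒ 9c, clock 29
[4] DMA t4→A (3c) ∥ CU B:t3 (5c) ⇒ 5c, clock 34
[5] DMA t5→B (7c) ∥ CU A:t4 (3c) ⇒ 7c, clock 41
[6] DMA t6→A (8c) ∥ CU B:t5 (8c) ⇒ 8c, clock 49
[7] DMA t7→B (6c) ∥ CU A:t6 (3c) ⇒ 6c, clock 55
[8] DMA idle ∥ CU B:t7 (9c) ⇒ 9c, clock 64

end_cycle[5] = 41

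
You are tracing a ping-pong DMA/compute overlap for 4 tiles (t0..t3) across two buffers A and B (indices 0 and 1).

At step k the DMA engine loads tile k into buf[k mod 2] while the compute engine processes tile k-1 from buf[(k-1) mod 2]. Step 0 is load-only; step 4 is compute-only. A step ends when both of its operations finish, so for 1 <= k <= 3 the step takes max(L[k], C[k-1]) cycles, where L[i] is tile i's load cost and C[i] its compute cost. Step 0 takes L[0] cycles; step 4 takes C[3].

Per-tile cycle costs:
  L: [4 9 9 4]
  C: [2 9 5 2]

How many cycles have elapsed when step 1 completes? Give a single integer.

end_cycle[1] = 13

step 0: L[0]=4 → dur=4, Σ=4 | A=load:t0 B=idle [load-only]
step 1: L[1]=9 C[0]=2 → dur=9, Σ=13 | A=compute:t0 B=load:t1 [load-bound]
step 2: L[2]=9 C[1]=9 → dur=9, Σ=22 | A=load:t2 B=compute:t1 [tied]
step 3: L[3]=4 C[2]=5 → dur=5, Σ=27 | A=compute:t2 B=load:t3 [compute-bound]
step 4: C[3]=2 → dur=2, Σ=29 | A=idle B=compute:t3 [compute-only]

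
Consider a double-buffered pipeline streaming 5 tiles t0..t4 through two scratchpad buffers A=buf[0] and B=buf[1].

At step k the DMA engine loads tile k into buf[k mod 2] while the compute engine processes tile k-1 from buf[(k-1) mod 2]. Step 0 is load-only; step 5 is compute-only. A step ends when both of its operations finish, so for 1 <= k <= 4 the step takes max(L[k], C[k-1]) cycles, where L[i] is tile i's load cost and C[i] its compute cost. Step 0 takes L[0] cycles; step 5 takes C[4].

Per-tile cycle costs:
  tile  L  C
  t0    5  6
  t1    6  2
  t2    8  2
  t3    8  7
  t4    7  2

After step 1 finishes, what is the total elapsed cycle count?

end_cycle[1] = 11

[0] DMA t0→A (5c) ∥ CU idle ⇒ 5c, clock 5
[1] DMA t1→B (6c) ∥ CU A:t0 (6c) ⇒ 6c, clock 11
[2] DMA t2→A (8c) ∥ CU B:t1 (2c) ⇒ 8c, clock 19
[3] DMA t3→B (8c) ∥ CU A:t2 (2c) ⇒ 8c, clock 27
[4] DMA t4→A (7c) ∥ CU B:t3 (7c) ⇒ 7c, clock 34
[5] DMA idle ∥ CU A:t4 (2c) ⇒ 2c, clock 36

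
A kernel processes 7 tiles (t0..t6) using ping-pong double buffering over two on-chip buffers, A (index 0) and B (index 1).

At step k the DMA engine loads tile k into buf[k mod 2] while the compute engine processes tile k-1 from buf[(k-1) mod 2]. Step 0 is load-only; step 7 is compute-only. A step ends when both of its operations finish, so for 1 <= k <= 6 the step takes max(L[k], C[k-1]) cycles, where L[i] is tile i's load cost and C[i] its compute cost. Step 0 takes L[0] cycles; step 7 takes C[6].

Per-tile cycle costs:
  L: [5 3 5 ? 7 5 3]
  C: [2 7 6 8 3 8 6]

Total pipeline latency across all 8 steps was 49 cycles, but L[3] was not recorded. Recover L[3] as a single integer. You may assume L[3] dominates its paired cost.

L[3] = 7

step 0 → dur = L[0]=5 = 5
step 1 → dur = max(L[1]=3, C[0]=2) = 3
step 2 → dur = max(L[2]=5, C[1]=7) = 7
step 3 → dur = max(L[3]=?, C[2]=6) = L[3]  (unknown; binding)
step 4 → dur = max(L[4]=7, C[3]=8) = 8
step 5 → dur = max(L[5]=5, C[4]=3) = 5
step 6 → dur = max(L[6]=3, C[5]=8) = 8
step 7 → dur = C[6]=6 = 6
sum of known step durations = 42
dur[3] = total - known = 49 - 42 = 7
L[3] is the binding max in step 3, so L[3] = dur[3] = 7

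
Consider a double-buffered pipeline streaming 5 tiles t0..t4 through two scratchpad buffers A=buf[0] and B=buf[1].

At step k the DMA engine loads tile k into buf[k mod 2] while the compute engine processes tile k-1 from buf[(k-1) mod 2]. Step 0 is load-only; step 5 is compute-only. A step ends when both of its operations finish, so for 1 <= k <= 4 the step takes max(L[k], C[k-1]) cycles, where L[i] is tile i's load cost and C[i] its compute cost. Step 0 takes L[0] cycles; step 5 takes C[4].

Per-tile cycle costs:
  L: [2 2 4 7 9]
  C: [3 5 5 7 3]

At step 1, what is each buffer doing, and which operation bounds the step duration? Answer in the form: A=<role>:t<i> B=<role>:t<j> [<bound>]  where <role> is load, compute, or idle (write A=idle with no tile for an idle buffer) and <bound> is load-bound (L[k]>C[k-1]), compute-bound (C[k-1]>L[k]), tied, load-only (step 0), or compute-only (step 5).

step 1: A=compute:t0 B=load:t1 [compute-bound]

k=0 load=t0/2c comp=- wait=2 total=2
k=1 load=t1/2c comp=t0/3c wait=3 total=5
k=2 load=t2/4c comp=t1/5c wait=5 total=10
k=3 load=t3/7c comp=t2/5c wait=7 total=17
k=4 load=t4/9c comp=t3/7c wait=9 total=26
k=5 load=- comp=t4/3c wait=3 total=29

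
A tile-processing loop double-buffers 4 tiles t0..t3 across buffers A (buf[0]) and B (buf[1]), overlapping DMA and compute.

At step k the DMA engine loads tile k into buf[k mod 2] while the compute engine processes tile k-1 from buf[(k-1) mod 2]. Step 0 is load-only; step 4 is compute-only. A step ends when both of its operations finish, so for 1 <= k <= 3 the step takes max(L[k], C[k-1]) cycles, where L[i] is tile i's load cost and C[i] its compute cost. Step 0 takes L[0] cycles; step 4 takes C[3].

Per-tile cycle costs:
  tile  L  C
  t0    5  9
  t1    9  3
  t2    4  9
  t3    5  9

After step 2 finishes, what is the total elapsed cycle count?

end_cycle[2] = 18

k=0 load=t0/5c comp=- wait=5 total=5
k=1 load=t1/9c comp=t0/9c wait=9 total=14
k=2 load=t2/4c comp=t1/3c wait=4 total=18
k=3 load=t3/5c comp=t2/9c wait=9 total=27
k=4 load=- comp=t3/9c wait=9 total=36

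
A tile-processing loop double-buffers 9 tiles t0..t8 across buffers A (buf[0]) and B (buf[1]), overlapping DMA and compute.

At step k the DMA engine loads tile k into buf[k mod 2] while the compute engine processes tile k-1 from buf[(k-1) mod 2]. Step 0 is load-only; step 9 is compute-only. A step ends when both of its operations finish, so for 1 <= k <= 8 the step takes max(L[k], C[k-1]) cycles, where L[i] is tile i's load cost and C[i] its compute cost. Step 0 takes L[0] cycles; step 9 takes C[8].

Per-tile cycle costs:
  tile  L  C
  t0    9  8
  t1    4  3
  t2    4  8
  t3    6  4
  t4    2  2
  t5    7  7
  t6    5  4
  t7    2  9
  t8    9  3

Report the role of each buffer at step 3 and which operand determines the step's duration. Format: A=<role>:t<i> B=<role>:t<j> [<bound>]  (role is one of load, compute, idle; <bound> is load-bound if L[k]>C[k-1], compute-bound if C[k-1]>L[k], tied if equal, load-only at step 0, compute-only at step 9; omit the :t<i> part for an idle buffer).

step 0: L[0]=9 → dur=9, Σ=9 | A=load:t0 B=idle [load-only]
step 1: L[1]=4 C[0]=8 → dur=8, Σ=17 | A=compute:t0 B=load:t1 [compute-bound]
step 2: L[2]=4 C[1]=3 → dur=4, Σ=21 | A=load:t2 B=compute:t1 [load-bound]
step 3: L[3]=6 C[2]=8 → dur=8, Σ=29 | A=compute:t2 B=load:t3 [compute-bound]
step 4: L[4]=2 C[3]=4 → dur=4, Σ=33 | A=load:t4 B=compute:t3 [compute-bound]
step 5: L[5]=7 C[4]=2 → dur=7, Σ=40 | A=compute:t4 B=load:t5 [load-bound]
step 6: L[6]=5 C[5]=7 → dur=7, Σ=47 | A=load:t6 B=compute:t5 [compute-bound]
step 7: L[7]=2 C[6]=4 → dur=4, Σ=51 | A=compute:t6 B=load:t7 [compute-bound]
step 8: L[8]=9 C[7]=9 → dur=9, Σ=60 | A=load:t8 B=compute:t7 [tied]
step 9: C[8]=3 → dur=3, Σ=63 | A=compute:t8 B=idle [compute-only]

step 3: A=compute:t2 B=load:t3 [compute-bound]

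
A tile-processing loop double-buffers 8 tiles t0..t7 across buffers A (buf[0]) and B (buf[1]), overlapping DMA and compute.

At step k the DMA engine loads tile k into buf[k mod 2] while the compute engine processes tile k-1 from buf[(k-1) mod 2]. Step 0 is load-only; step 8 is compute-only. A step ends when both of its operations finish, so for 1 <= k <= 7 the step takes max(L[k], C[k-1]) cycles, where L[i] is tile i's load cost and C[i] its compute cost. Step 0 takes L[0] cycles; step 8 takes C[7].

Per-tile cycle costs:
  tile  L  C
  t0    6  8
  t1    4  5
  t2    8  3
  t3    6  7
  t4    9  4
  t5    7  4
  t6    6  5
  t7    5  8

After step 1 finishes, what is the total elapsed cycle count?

end_cycle[1] = 14

step 0: L[0]=6 → dur=6, Σ=6 | A=load:t0 B=idle [load-only]
step 1: L[1]=4 C[0]=8 → dur=8, Σ=14 | A=compute:t0 B=load:t1 [compute-bound]
step 2: L[2]=8 C[1]=5 → dur=8, Σ=22 | A=load:t2 B=compute:t1 [load-bound]
step 3: L[3]=6 C[2]=3 → dur=6, Σ=28 | A=compute:t2 B=load:t3 [load-bound]
step 4: L[4]=9 C[3]=7 → dur=9, Σ=37 | A=load:t4 B=compute:t3 [load-bound]
step 5: L[5]=7 C[4]=4 → dur=7, Σ=44 | A=compute:t4 B=load:t5 [load-bound]
step 6: L[6]=6 C[5]=4 → dur=6, Σ=50 | A=load:t6 B=compute:t5 [load-bound]
step 7: L[7]=5 C[6]=5 → dur=5, Σ=55 | A=compute:t6 B=load:t7 [tied]
step 8: C[7]=8 → dur=8, Σ=63 | A=idle B=compute:t7 [compute-only]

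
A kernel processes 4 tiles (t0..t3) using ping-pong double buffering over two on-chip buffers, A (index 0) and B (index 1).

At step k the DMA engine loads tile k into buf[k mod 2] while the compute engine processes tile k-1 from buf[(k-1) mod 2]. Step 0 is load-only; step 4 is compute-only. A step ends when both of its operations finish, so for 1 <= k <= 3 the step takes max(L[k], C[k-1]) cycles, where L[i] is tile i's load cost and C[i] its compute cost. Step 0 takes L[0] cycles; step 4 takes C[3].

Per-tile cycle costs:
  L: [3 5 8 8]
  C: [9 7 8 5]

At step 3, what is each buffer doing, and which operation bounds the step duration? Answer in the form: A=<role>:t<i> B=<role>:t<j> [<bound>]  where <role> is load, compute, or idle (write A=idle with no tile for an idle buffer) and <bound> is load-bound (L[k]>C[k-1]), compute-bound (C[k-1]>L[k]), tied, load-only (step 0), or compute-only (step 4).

[0] DMA t0→A (3c) ∥ CU idle ⇒ 3c, clock 3
[1] DMA t1→B (5c) ∥ CU A:t0 (9c) ⇒ 9c, clock 12
[2] DMA t2→A (8c) ∥ CU B:t1 (7c) ⇒ 8c, clock 20
[3] DMA t3→B (8c) ∥ CU A:t2 (8c) ⇒ 8c, clock 28
[4] DMA idle ∥ CU B:t3 (5c) ⇒ 5c, clock 33

step 3: A=compute:t2 B=load:t3 [tied]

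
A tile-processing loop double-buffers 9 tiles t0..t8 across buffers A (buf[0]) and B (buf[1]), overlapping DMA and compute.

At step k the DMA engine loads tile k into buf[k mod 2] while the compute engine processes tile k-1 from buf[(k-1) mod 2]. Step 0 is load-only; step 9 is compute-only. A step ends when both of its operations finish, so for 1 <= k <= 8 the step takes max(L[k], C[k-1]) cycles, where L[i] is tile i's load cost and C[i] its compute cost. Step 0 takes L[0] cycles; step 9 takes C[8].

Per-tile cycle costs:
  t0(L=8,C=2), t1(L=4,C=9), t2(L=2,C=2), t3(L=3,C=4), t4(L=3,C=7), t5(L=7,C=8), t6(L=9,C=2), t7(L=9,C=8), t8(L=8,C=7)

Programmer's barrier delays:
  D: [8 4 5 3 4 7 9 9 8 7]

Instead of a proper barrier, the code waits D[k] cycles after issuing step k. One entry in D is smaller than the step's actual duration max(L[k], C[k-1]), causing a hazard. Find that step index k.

hazard at step 2

k=0 barrier L[0]=8→8c, D[0]=8 ok
k=1 barrier max(L[1]=4,C[0]=2)→4c, D[1]=4 ok
k=2 barrier max(L[2]=2,C[1]=9)→9c, D[2]=5 SHORT
k=3 barrier max(L[3]=3,C[2]=2)→3c, D[3]=3 ok
k=4 barrier max(L[4]=3,C[3]=4)→4c, D[4]=4 ok
k=5 barrier max(L[5]=7,C[4]=7)→7c, D[5]=7 ok
k=6 barrier max(L[6]=9,C[5]=8)→9c, D[6]=9 ok
k=7 barrier max(L[7]=9,C[6]=2)→9c, D[7]=9 ok
k=8 barrier max(L[8]=8,C[7]=8)→8c, D[8]=8 ok
k=9 barrier C[8]=7→7c, D[9]=7 ok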